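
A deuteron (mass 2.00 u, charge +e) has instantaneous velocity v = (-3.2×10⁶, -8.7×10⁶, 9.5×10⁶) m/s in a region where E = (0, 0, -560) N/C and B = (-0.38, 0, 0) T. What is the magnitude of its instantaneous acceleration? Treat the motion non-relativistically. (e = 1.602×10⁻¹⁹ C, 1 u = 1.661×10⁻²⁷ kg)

|a| ≈ 2.36×10¹⁴ m/s²

v×B = (0, -3.61×10⁶, -3.31×10⁶) N/C.
E + v×B = (0, -3.61×10⁶, -3.31×10⁶) N/C.
F = q(E + v×B) = (1.602×10⁻¹⁹ C)·(0, -3.61×10⁶, -3.31×10⁶) = (0, -5.78×10⁻¹³, -5.30×10⁻¹³) N.
|a| = |F|/m = 7.843×10⁻¹³/3.322×10⁻²⁷ ≈ 2.36×10¹⁴ m/s².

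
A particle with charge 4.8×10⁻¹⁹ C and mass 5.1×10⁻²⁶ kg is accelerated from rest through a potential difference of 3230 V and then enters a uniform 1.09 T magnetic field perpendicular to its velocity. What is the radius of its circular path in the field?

r ≈ 0.0240 m

Acceleration: |q|V = ½mv² ⇒ v = √(2|q|V/m) = √(2·4.8×10⁻¹⁹·3230/5.1×10⁻²⁶) ≈ 2.466×10⁵ m/s.
In the field: r = mv/(|q|B) = (5.1×10⁻²⁶)(2.466×10⁵)/((4.8×10⁻¹⁹)(1.09)) ≈ 0.0240 m.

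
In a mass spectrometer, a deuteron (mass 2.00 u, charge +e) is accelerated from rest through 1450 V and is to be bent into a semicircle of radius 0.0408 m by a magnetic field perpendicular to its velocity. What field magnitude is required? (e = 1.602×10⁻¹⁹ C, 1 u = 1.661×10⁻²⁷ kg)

B ≈ 0.190 T

v = √(2|q|V/m) = √(2·1.602×10⁻¹⁹·1450/3.322×10⁻²⁷) ≈ 3.740×10⁵ m/s.
B = mv/(|q|r) = (3.322×10⁻²⁷)(3.740×10⁵)/((1.602×10⁻¹⁹)(0.0408)) ≈ 0.190 T.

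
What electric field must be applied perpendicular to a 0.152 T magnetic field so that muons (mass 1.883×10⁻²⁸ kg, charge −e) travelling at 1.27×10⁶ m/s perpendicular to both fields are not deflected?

For straight-line motion qE = qvB, so E = vB.
E = 1.27×10⁶ × 0.152 = 1.93×10⁵ V/m.

E = 1.93×10⁵ V/m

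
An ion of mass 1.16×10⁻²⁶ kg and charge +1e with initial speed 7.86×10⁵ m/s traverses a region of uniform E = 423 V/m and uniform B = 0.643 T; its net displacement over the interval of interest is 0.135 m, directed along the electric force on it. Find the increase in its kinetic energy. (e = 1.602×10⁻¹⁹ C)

The magnetic force is always ⟂ v and does no work; only the electric force changes KE.
ΔKE = F_E · d = |q|E d = (1.602×10⁻¹⁹)(423)(0.135) ≈ 9.15×10⁻¹⁸ J.

ΔKE ≈ 9.15×10⁻¹⁸ J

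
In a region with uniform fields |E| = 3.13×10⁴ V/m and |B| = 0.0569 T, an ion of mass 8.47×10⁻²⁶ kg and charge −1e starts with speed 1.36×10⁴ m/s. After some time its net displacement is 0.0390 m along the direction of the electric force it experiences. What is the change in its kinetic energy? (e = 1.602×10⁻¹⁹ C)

The magnetic force is always ⟂ v and does no work; only the electric force changes KE.
ΔKE = F_E · d = |q|E d = (1.602×10⁻¹⁹)(3.13×10⁴)(0.0390) ≈ 1.96×10⁻¹⁶ J.

ΔKE ≈ 1.96×10⁻¹⁶ J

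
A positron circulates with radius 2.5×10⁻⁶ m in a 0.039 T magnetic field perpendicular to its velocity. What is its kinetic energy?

KE ≈ 8.4×10⁻⁴ eV

v = |q|Br/m, then KE = ½mv² = (qBr)²/(2m).
v = (1.602×10⁻¹⁹)(0.039)(2.5×10⁻⁶)/9.109×10⁻³¹ ≈ 1.715×10⁴ m/s.
KE = ½(9.109×10⁻³¹)(1.715×10⁴)² ≈ 1.3×10⁻²² J = 8.4×10⁻⁴ eV.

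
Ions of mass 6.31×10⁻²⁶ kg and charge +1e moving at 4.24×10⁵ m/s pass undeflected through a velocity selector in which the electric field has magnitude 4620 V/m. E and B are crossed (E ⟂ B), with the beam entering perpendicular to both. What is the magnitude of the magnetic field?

Balance of forces in the selector: qE = qvB ⇒ B = E/v.
B = 4620/4.24×10⁵ = 0.0109 T.

B = 0.0109 T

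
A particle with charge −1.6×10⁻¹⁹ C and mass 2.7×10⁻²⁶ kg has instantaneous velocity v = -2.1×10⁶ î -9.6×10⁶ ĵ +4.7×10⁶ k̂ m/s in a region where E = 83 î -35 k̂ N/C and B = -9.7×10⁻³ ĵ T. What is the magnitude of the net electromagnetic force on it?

v×B = (4.56×10⁴, 0, 2.04×10⁴) N/C.
E + v×B = (4.57×10⁴, 0, 2.03×10⁴) N/C.
F = q(E + v×B) = (−1.6×10⁻¹⁹ C)·(4.57×10⁴, 0, 2.03×10⁴) = (-7.31×10⁻¹⁵, 0, -3.25×10⁻¹⁵) N.
|F| = 8.00×10⁻¹⁵ N.

|F| ≈ 8.00×10⁻¹⁵ N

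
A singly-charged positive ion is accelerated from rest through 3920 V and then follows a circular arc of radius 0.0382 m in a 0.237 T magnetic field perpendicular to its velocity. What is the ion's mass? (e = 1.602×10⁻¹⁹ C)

Combine |q|V = ½mv² and r = mv/(|q|B): eliminate v to get m = qB²r²/(2V).
m = (1.602×10⁻¹⁹)(0.237)²(0.0382)²/(2·3920) ≈ 1.67×10⁻²⁷ kg.

m ≈ 1.67×10⁻²⁷ kg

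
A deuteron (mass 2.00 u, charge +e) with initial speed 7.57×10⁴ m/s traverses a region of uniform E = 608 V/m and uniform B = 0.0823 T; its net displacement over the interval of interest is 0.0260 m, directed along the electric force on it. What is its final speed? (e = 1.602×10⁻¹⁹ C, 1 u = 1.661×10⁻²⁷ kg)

v_f ≈ 8.52×10⁴ m/s

B does no work; ΔKE = |q|E d.
½mv_f² = ½mv₀² + |q|Ed = ½(3.322×10⁻²⁷)(7.57×10⁴)² + (1.602×10⁻¹⁹)(608)(0.0260) ≈ 9.518×10⁻¹⁸ J + 2.532×10⁻¹⁸ J ≈ 1.205×10⁻¹⁷ J.
v_f = √(2·1.205×10⁻¹⁷/3.322×10⁻²⁷) ≈ 8.52×10⁴ m/s.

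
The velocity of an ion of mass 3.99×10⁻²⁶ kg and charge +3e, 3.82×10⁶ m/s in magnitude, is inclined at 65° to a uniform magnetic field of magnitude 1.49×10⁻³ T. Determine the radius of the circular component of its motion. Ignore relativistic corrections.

v⊥ = v sinθ = 3.82×10⁶·sin65° ≈ 3.462×10⁶ m/s.
r = m v⊥/(|q|B) = (3.99×10⁻²⁶)(3.462×10⁶)/((4.806×10⁻¹⁹)(1.49×10⁻³)) ≈ 193 m.

r ≈ 193 m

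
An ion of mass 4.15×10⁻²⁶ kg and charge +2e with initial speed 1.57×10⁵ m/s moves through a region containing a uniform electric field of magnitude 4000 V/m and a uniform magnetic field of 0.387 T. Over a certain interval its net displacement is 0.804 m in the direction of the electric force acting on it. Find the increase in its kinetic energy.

ΔKE ≈ 1.03×10⁻¹⁵ J

The magnetic force is always ⟂ v and does no work; only the electric force changes KE.
ΔKE = F_E · d = |q|E d = (3.204×10⁻¹⁹)(4000)(0.804) ≈ 1.03×10⁻¹⁵ J.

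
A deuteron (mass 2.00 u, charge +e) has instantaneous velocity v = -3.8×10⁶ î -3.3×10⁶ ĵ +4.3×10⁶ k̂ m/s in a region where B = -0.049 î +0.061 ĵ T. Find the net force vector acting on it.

v×B = (-2.62×10⁵, -2.11×10⁵, -3.94×10⁵) N/C.
F = q v×B = (1.602×10⁻¹⁹ C)·(-2.62×10⁵, -2.11×10⁵, -3.94×10⁵) = (-4.20×10⁻¹⁴, -3.38×10⁻¹⁴, -6.30×10⁻¹⁴) N.

F ≈ (-4.20×10⁻¹⁴, -3.38×10⁻¹⁴, -6.30×10⁻¹⁴) N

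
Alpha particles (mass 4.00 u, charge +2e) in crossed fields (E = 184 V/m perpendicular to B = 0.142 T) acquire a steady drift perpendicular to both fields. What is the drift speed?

v_d ≈ 1300 m/s

The steady drift has the magnetic force balancing the electric force, so v_d = E/B.
v_d = 184/0.142 = 1300 m/s.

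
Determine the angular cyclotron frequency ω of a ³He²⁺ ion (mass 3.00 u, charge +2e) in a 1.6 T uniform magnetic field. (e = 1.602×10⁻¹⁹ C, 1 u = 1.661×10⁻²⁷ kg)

ω ≈ 1.0×10⁸ rad/s

ω = |q|B/m.
ω = (3.204×10⁻¹⁹)(1.6)/4.983×10⁻²⁷ ≈ 1.0×10⁸ rad/s.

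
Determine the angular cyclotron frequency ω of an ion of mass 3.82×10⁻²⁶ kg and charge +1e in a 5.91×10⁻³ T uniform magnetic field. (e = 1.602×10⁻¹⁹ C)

ω = |q|B/m.
ω = (1.602×10⁻¹⁹)(5.91×10⁻³)/3.82×10⁻²⁶ ≈ 2.48×10⁴ rad/s.

ω ≈ 2.48×10⁴ rad/s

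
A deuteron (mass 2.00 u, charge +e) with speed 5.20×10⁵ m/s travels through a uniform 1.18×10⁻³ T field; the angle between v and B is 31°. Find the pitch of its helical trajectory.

p ≈ 49.2 m

v∥ = v cosθ = 5.20×10⁵·cos31° ≈ 4.457×10⁵ m/s.
T = 2πm/(|q|B) = 2π(3.322×10⁻²⁷)/((1.602×10⁻¹⁹)(1.18×10⁻³)) ≈ 1.104×10⁻⁴ s.
pitch = v∥ T = (4.457×10⁵)(1.104×10⁻⁴) ≈ 49.2 m.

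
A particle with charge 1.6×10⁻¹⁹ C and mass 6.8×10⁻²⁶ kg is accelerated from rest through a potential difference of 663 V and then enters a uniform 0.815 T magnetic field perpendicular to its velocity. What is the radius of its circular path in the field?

r ≈ 0.0291 m

Acceleration: |q|V = ½mv² ⇒ v = √(2|q|V/m) = √(2·1.6×10⁻¹⁹·663/6.8×10⁻²⁶) ≈ 5.586×10⁴ m/s.
In the field: r = mv/(|q|B) = (6.8×10⁻²⁶)(5.586×10⁴)/((1.6×10⁻¹⁹)(0.815)) ≈ 0.0291 m.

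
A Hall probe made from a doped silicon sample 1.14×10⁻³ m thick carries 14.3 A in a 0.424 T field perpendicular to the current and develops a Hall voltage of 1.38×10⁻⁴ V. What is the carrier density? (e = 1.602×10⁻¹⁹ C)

From V_H = IB/(n e t), n = IB/(V_H e t).
n = (14.3)(0.424)/((1.38×10⁻⁴)(1.602×10⁻¹⁹)(1.14×10⁻³)) ≈ 2.41×10²⁶ m⁻³.

n ≈ 2.41×10²⁶ m⁻³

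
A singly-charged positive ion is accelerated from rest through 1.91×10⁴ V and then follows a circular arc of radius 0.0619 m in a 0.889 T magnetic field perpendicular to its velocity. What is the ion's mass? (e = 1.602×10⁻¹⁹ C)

Combine |q|V = ½mv² and r = mv/(|q|B): eliminate v to get m = qB²r²/(2V).
m = (1.602×10⁻¹⁹)(0.889)²(0.0619)²/(2·1.91×10⁴) ≈ 1.27×10⁻²⁶ kg.

m ≈ 1.27×10⁻²⁶ kg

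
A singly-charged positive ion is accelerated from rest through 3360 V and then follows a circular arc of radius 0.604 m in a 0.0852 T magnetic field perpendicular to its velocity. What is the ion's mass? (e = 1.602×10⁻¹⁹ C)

Combine |q|V = ½mv² and r = mv/(|q|B): eliminate v to get m = qB²r²/(2V).
m = (1.602×10⁻¹⁹)(0.0852)²(0.604)²/(2·3360) ≈ 6.31×10⁻²⁶ kg.

m ≈ 6.31×10⁻²⁶ kg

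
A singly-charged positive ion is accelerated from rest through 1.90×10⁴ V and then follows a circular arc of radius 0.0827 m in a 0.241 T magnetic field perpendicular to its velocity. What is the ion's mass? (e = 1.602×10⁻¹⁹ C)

Combine |q|V = ½mv² and r = mv/(|q|B): eliminate v to get m = qB²r²/(2V).
m = (1.602×10⁻¹⁹)(0.241)²(0.0827)²/(2·1.90×10⁴) ≈ 1.67×10⁻²⁷ kg.

m ≈ 1.67×10⁻²⁷ kg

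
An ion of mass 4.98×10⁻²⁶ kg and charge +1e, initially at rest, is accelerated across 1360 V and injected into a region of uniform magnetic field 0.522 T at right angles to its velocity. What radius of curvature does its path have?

Acceleration: |q|V = ½mv² ⇒ v = √(2|q|V/m) = √(2·1.602×10⁻¹⁹·1360/4.98×10⁻²⁶) ≈ 9.354×10⁴ m/s.
In the field: r = mv/(|q|B) = (4.98×10⁻²⁶)(9.354×10⁴)/((1.602×10⁻¹⁹)(0.522)) ≈ 0.0557 m.

r ≈ 0.0557 m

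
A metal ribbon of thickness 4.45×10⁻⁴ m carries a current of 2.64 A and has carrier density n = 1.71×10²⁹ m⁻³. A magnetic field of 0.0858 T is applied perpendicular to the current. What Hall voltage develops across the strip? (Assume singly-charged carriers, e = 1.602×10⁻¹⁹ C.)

V_H = IB/(n e t).
V_H = (2.64)(0.0858)/((1.71×10²⁹)(1.602×10⁻¹⁹)(4.45×10⁻⁴)) ≈ 1.86×10⁻⁸ V.

V_H ≈ 1.86×10⁻⁸ V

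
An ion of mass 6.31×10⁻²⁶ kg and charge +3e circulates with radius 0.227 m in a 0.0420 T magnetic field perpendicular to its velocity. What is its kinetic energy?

KE ≈ 1040 eV

v = |q|Br/m, then KE = ½mv² = (qBr)²/(2m).
v = (4.806×10⁻¹⁹)(0.0420)(0.227)/6.31×10⁻²⁶ ≈ 7.262×10⁴ m/s.
KE = ½(6.31×10⁻²⁶)(7.262×10⁴)² ≈ 1.66×10⁻¹⁶ J = 1040 eV.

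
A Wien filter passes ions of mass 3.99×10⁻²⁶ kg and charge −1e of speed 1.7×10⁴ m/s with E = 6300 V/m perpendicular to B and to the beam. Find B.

B = 0.37 T

Balance of forces in the selector: qE = qvB ⇒ B = E/v.
B = 6300/1.7×10⁴ = 0.37 T.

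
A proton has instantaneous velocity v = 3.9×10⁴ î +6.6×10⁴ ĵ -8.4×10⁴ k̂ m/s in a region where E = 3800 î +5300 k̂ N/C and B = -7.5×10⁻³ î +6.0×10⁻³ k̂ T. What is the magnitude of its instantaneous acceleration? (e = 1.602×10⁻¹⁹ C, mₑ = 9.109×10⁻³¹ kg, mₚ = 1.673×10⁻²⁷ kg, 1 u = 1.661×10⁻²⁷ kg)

|a| ≈ 6.86×10¹¹ m/s²

v×B = (396, 396, 495) N/C.
E + v×B = (4200, 396, 5800) N/C.
F = q(E + v×B) = (1.602×10⁻¹⁹ C)·(4200, 396, 5800) = (6.72×10⁻¹⁶, 6.34×10⁻¹⁷, 9.28×10⁻¹⁶) N.
|a| = |F|/m = 1.148×10⁻¹⁵/1.673×10⁻²⁷ ≈ 6.86×10¹¹ m/s².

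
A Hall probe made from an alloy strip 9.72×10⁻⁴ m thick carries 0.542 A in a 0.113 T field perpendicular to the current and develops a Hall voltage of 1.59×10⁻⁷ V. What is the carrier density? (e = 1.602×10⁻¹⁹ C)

n ≈ 2.47×10²⁷ m⁻³

From V_H = IB/(n e t), n = IB/(V_H e t).
n = (0.542)(0.113)/((1.59×10⁻⁷)(1.602×10⁻¹⁹)(9.72×10⁻⁴)) ≈ 2.47×10²⁷ m⁻³.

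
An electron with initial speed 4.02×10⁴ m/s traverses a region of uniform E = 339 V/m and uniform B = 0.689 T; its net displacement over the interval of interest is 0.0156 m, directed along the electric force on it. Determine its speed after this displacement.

v_f ≈ 1.36×10⁶ m/s

B does no work; ΔKE = |q|E d.
½mv_f² = ½mv₀² + |q|Ed = ½(9.109×10⁻³¹)(4.02×10⁴)² + (1.602×10⁻¹⁹)(339)(0.0156) ≈ 7.360×10⁻²² J + 8.472×10⁻¹⁹ J ≈ 8.479×10⁻¹⁹ J.
v_f = √(2·8.479×10⁻¹⁹/9.109×10⁻³¹) ≈ 1.36×10⁶ m/s.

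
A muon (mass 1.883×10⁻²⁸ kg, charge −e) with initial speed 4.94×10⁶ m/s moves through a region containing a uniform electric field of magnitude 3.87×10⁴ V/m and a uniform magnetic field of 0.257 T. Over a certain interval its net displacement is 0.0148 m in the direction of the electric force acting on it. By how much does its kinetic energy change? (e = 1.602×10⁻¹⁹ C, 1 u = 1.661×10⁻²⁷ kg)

ΔKE ≈ 9.18×10⁻¹⁷ J

The magnetic force is always ⟂ v and does no work; only the electric force changes KE.
ΔKE = F_E · d = |q|E d = (1.602×10⁻¹⁹)(3.87×10⁴)(0.0148) ≈ 9.18×10⁻¹⁷ J.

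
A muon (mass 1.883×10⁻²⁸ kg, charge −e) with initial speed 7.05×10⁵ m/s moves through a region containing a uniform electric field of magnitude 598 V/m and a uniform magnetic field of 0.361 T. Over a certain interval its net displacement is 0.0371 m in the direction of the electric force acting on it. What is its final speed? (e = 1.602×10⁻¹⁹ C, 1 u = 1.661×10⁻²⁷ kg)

B does no work; ΔKE = |q|E d.
½mv_f² = ½mv₀² + |q|Ed = ½(1.883×10⁻²⁸)(7.05×10⁵)² + (1.602×10⁻¹⁹)(598)(0.0371) ≈ 4.679×10⁻¹⁷ J + 3.554×10⁻¹⁸ J ≈ 5.035×10⁻¹⁷ J.
v_f = √(2·5.035×10⁻¹⁷/1.883×10⁻²⁸) ≈ 7.31×10⁵ m/s.

v_f ≈ 7.31×10⁵ m/s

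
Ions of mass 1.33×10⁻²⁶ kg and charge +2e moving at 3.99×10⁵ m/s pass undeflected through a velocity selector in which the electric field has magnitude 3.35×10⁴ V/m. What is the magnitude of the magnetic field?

B = 0.0840 T

Balance of forces in the selector: qE = qvB ⇒ B = E/v.
B = 3.35×10⁴/3.99×10⁵ = 0.0840 T.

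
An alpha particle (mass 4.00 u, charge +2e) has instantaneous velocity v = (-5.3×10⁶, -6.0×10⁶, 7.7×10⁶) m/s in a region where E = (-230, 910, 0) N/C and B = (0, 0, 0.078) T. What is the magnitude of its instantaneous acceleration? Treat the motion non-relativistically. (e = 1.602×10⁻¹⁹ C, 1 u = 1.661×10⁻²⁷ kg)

|a| ≈ 3.02×10¹³ m/s²

v×B = (-4.68×10⁵, 4.13×10⁵, 0) N/C.
E + v×B = (-4.68×10⁵, 4.14×10⁵, 0) N/C.
F = q(E + v×B) = (3.204×10⁻¹⁹ C)·(-4.68×10⁵, 4.14×10⁵, 0) = (-1.50×10⁻¹³, 1.33×10⁻¹³, 0) N.
|a| = |F|/m = 2.003×10⁻¹³/6.644×10⁻²⁷ ≈ 3.02×10¹³ m/s².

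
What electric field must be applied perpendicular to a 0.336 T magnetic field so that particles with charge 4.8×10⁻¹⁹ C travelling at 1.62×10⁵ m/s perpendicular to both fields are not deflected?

For straight-line motion qE = qvB, so E = vB.
E = 1.62×10⁵ × 0.336 = 5.44×10⁴ V/m.

E = 5.44×10⁴ V/m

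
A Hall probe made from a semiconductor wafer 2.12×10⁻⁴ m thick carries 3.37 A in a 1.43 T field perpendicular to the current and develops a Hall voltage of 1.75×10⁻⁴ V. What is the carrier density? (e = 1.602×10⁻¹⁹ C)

From V_H = IB/(n e t), n = IB/(V_H e t).
n = (3.37)(1.43)/((1.75×10⁻⁴)(1.602×10⁻¹⁹)(2.12×10⁻⁴)) ≈ 8.11×10²⁶ m⁻³.

n ≈ 8.11×10²⁶ m⁻³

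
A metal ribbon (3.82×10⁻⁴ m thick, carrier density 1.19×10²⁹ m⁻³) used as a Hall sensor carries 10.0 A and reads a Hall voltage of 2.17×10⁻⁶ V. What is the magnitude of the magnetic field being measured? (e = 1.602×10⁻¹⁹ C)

From V_H = IB/(n e t), B = V_H n e t / I.
B = (2.17×10⁻⁶)(1.19×10²⁹)(1.602×10⁻¹⁹)(3.82×10⁻⁴)/10.0 ≈ 1.58 T.

B ≈ 1.58 T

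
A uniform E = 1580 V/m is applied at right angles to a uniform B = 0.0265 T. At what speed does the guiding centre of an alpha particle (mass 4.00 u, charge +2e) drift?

The E×B drift speed is v_d = E/B.
v_d = 1580/0.0265 = 5.96×10⁴ m/s.

v_d ≈ 5.96×10⁴ m/s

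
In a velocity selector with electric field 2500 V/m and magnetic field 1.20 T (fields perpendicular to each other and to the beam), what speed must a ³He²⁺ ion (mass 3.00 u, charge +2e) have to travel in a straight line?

Straight-line motion ⇒ electric and magnetic forces cancel, so E = vB.
v = E/B = 2500/1.20 = 2080 m/s.

v = 2080 m/s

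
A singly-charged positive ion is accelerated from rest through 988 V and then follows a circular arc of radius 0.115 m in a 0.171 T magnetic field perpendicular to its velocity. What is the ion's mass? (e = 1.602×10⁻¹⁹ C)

Combine |q|V = ½mv² and r = mv/(|q|B): eliminate v to get m = qB²r²/(2V).
m = (1.602×10⁻¹⁹)(0.171)²(0.115)²/(2·988) ≈ 3.14×10⁻²⁶ kg.

m ≈ 3.14×10⁻²⁶ kg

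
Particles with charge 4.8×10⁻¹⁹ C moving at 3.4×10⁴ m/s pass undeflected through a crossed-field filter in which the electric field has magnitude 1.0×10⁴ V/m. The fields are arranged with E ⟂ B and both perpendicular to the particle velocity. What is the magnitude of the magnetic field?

Balance of forces in the selector: qE = qvB ⇒ B = E/v.
B = 1.0×10⁴/3.4×10⁴ = 0.29 T.

B = 0.29 T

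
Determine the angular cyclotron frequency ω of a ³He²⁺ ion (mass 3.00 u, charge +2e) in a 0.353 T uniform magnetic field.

ω = |q|B/m.
ω = (3.204×10⁻¹⁹)(0.353)/4.983×10⁻²⁷ ≈ 2.27×10⁷ rad/s.

ω ≈ 2.27×10⁷ rad/s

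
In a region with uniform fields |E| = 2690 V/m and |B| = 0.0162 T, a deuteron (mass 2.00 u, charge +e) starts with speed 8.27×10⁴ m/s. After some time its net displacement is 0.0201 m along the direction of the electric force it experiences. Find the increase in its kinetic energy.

ΔKE ≈ 8.66×10⁻¹⁸ J

The magnetic force is always ⟂ v and does no work; only the electric force changes KE.
ΔKE = F_E · d = |q|E d = (1.602×10⁻¹⁹)(2690)(0.0201) ≈ 8.66×10⁻¹⁸ J.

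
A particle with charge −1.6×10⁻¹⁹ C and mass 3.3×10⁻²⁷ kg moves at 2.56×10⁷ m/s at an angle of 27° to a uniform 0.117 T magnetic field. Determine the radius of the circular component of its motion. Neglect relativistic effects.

v⊥ = v sinθ = 2.56×10⁷·sin27° ≈ 1.162×10⁷ m/s.
r = m v⊥/(|q|B) = (3.3×10⁻²⁷)(1.162×10⁷)/((1.6×10⁻¹⁹)(0.117)) ≈ 2.05 m.

r ≈ 2.05 m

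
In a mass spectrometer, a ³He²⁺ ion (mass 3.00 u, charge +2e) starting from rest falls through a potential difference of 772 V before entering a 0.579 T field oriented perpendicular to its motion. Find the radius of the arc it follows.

Acceleration: |q|V = ½mv² ⇒ v = √(2|q|V/m) = √(2·3.204×10⁻¹⁹·772/4.983×10⁻²⁷) ≈ 3.151×10⁵ m/s.
In the field: r = mv/(|q|B) = (4.983×10⁻²⁷)(3.151×10⁵)/((3.204×10⁻¹⁹)(0.579)) ≈ 8.46×10⁻³ m.

r ≈ 8.46×10⁻³ m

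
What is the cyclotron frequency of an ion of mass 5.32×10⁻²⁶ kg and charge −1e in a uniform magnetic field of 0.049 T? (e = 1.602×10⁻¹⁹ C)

f = |q|B/(2πm).
f = (1.602×10⁻¹⁹)(0.049)/(2π·5.32×10⁻²⁶) ≈ 2.3×10⁴ Hz.

f ≈ 2.3×10⁴ Hz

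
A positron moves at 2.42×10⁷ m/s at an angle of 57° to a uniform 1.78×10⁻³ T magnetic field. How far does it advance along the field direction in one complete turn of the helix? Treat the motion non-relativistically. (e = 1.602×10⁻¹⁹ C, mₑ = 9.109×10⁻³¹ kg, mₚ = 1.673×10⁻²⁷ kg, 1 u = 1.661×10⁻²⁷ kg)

p ≈ 0.265 m

v∥ = v cosθ = 2.42×10⁷·cos57° ≈ 1.318×10⁷ m/s.
T = 2πm/(|q|B) = 2π(9.109×10⁻³¹)/((1.602×10⁻¹⁹)(1.78×10⁻³)) ≈ 2.007×10⁻⁸ s.
pitch = v∥ T = (1.318×10⁷)(2.007×10⁻⁸) ≈ 0.265 m.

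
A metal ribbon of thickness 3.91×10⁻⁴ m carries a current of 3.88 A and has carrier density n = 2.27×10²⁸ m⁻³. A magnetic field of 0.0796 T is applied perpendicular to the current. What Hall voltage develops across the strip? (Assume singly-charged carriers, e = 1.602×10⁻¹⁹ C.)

V_H = IB/(n e t).
V_H = (3.88)(0.0796)/((2.27×10²⁸)(1.602×10⁻¹⁹)(3.91×10⁻⁴)) ≈ 2.17×10⁻⁷ V.

V_H ≈ 2.17×10⁻⁷ V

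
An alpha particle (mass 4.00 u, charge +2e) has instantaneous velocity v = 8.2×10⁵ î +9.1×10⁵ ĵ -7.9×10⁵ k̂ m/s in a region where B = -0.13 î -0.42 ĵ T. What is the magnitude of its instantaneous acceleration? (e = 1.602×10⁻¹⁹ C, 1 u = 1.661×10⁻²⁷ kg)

|a| ≈ 2.00×10¹³ m/s²

v×B = (-3.32×10⁵, 1.03×10⁵, -2.26×10⁵) N/C.
F = q v×B = (3.204×10⁻¹⁹ C)·(-3.32×10⁵, 1.03×10⁵, -2.26×10⁵) = (-1.06×10⁻¹³, 3.29×10⁻¹⁴, -7.24×10⁻¹⁴) N.
|a| = |F|/m = 1.328×10⁻¹³/6.644×10⁻²⁷ ≈ 2.00×10¹³ m/s².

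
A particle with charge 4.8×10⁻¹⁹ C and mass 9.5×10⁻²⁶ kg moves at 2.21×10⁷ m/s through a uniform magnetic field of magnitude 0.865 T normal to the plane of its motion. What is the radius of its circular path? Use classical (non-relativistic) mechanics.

r ≈ 5.06 m

The magnetic force provides the centripetal force: |q|vB = mv²/r.
r = mv/(|q|B) = (9.5×10⁻²⁶)(2.21×10⁷)/((4.8×10⁻¹⁹)(0.865)) ≈ 5.06 m.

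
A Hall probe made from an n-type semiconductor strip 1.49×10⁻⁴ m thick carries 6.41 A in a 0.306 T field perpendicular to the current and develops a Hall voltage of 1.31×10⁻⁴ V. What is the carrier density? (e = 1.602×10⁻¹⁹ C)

From V_H = IB/(n e t), n = IB/(V_H e t).
n = (6.41)(0.306)/((1.31×10⁻⁴)(1.602×10⁻¹⁹)(1.49×10⁻⁴)) ≈ 6.27×10²⁶ m⁻³.

n ≈ 6.27×10²⁶ m⁻³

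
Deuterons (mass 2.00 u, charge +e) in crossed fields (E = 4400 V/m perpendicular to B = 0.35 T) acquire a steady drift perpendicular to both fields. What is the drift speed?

The E×B drift speed is v_d = E/B.
v_d = 4400/0.35 = 1.3×10⁴ m/s.

v_d ≈ 1.3×10⁴ m/s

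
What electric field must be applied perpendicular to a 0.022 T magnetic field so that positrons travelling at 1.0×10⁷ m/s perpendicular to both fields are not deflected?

E = 2.2×10⁵ V/m

For straight-line motion qE = qvB, so E = vB.
E = 1.0×10⁷ × 0.022 = 2.2×10⁵ V/m.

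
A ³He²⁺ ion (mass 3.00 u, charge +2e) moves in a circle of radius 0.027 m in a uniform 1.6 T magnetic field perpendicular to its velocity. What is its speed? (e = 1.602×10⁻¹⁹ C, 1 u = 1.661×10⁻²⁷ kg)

v ≈ 2.8×10⁶ m/s

From |q|vB = mv²/r, v = |q|Br/m.
v = (3.204×10⁻¹⁹)(1.6)(0.027)/4.983×10⁻²⁷ ≈ 2.8×10⁶ m/s.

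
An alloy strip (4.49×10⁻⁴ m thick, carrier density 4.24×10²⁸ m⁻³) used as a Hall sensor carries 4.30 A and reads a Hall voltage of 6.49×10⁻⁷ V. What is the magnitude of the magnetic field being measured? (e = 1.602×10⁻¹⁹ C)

From V_H = IB/(n e t), B = V_H n e t / I.
B = (6.49×10⁻⁷)(4.24×10²⁸)(1.602×10⁻¹⁹)(4.49×10⁻⁴)/4.30 ≈ 0.460 T.

B ≈ 0.460 T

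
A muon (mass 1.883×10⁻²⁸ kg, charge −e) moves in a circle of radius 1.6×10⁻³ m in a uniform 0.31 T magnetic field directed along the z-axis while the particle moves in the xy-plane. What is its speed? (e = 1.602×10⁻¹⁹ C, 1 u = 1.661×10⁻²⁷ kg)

v ≈ 4.2×10⁵ m/s

From |q|vB = mv²/r, v = |q|Br/m.
v = (1.602×10⁻¹⁹)(0.31)(1.6×10⁻³)/1.883×10⁻²⁸ ≈ 4.2×10⁵ m/s.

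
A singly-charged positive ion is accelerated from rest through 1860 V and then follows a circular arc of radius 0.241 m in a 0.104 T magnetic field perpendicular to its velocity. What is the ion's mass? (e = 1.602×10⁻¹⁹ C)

m ≈ 2.71×10⁻²⁶ kg

Combine |q|V = ½mv² and r = mv/(|q|B): eliminate v to get m = qB²r²/(2V).
m = (1.602×10⁻¹⁹)(0.104)²(0.241)²/(2·1860) ≈ 2.71×10⁻²⁶ kg.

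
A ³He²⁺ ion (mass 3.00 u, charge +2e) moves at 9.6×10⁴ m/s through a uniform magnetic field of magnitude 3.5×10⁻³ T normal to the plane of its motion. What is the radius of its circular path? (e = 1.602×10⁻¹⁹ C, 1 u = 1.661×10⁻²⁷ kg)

The magnetic force provides the centripetal force: |q|vB = mv²/r.
r = mv/(|q|B) = (4.983×10⁻²⁷)(9.6×10⁴)/((3.204×10⁻¹⁹)(3.5×10⁻³)) ≈ 0.43 m.

r ≈ 0.43 m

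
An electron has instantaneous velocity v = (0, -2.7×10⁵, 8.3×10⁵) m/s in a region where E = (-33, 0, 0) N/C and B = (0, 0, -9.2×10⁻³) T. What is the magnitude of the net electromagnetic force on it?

|F| ≈ 3.93×10⁻¹⁶ N

v×B = (2480, 0, 0) N/C.
E + v×B = (2450, 0, 0) N/C.
F = q(E + v×B) = (−1.602×10⁻¹⁹ C)·(2450, 0, 0) = (-3.93×10⁻¹⁶, 0, 0) N.
|F| = 3.93×10⁻¹⁶ N.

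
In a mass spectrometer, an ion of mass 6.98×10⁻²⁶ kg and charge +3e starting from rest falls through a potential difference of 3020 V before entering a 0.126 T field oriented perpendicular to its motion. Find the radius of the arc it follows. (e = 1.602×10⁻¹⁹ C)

r ≈ 0.235 m

Acceleration: |q|V = ½mv² ⇒ v = √(2|q|V/m) = √(2·4.806×10⁻¹⁹·3020/6.98×10⁻²⁶) ≈ 2.039×10⁵ m/s.
In the field: r = mv/(|q|B) = (6.98×10⁻²⁶)(2.039×10⁵)/((4.806×10⁻¹⁹)(0.126)) ≈ 0.235 m.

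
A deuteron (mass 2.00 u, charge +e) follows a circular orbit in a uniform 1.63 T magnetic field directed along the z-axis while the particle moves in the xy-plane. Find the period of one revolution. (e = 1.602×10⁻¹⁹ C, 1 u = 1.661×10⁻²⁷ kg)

T ≈ 7.99×10⁻⁸ s

The cyclotron period depends only on m, q, B: T = 2πm/(|q|B).
T = 2π(3.322×10⁻²⁷)/((1.602×10⁻¹⁹)(1.63)) ≈ 7.99×10⁻⁸ s.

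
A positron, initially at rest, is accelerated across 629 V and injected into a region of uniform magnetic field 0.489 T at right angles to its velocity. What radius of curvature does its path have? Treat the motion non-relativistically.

Acceleration: |q|V = ½mv² ⇒ v = √(2|q|V/m) = √(2·1.602×10⁻¹⁹·629/9.109×10⁻³¹) ≈ 1.487×10⁷ m/s.
In the field: r = mv/(|q|B) = (9.109×10⁻³¹)(1.487×10⁷)/((1.602×10⁻¹⁹)(0.489)) ≈ 1.73×10⁻⁴ m.

r ≈ 1.73×10⁻⁴ m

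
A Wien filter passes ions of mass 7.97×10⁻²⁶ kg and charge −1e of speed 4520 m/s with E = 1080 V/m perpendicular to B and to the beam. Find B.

Balance of forces in the selector: qE = qvB ⇒ B = E/v.
B = 1080/4520 = 0.239 T.

B = 0.239 T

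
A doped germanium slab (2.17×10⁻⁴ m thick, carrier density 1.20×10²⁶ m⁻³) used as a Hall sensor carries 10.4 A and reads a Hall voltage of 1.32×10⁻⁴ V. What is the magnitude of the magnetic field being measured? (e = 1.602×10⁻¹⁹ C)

B ≈ 0.0529 T

From V_H = IB/(n e t), B = V_H n e t / I.
B = (1.32×10⁻⁴)(1.20×10²⁶)(1.602×10⁻¹⁹)(2.17×10⁻⁴)/10.4 ≈ 0.0529 T.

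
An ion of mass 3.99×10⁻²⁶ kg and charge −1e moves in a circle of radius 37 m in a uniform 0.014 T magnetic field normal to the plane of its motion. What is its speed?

From |q|vB = mv²/r, v = |q|Br/m.
v = (1.602×10⁻¹⁹)(0.014)(37)/3.99×10⁻²⁶ ≈ 2.1×10⁶ m/s.

v ≈ 2.1×10⁶ m/s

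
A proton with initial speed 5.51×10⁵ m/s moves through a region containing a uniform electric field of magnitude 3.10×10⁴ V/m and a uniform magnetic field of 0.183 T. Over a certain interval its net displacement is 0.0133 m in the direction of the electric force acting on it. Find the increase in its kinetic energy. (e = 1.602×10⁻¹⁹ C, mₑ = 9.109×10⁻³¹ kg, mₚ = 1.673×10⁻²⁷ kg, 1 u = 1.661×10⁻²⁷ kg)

The magnetic force is always ⟂ v and does no work; only the electric force changes KE.
ΔKE = F_E · d = |q|E d = (1.602×10⁻¹⁹)(3.10×10⁴)(0.0133) ≈ 6.61×10⁻¹⁷ J.

ΔKE ≈ 6.61×10⁻¹⁷ J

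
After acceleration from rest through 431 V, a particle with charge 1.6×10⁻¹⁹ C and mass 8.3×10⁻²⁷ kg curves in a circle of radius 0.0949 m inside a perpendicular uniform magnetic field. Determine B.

B ≈ 0.0705 T

v = √(2|q|V/m) = √(2·1.6×10⁻¹⁹·431/8.3×10⁻²⁷) ≈ 1.289×10⁵ m/s.
B = mv/(|q|r) = (8.3×10⁻²⁷)(1.289×10⁵)/((1.6×10⁻¹⁹)(0.0949)) ≈ 0.0705 T.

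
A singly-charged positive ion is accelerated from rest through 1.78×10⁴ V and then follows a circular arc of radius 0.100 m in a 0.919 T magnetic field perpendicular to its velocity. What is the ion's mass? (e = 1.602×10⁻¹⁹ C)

m ≈ 3.80×10⁻²⁶ kg

Combine |q|V = ½mv² and r = mv/(|q|B): eliminate v to get m = qB²r²/(2V).
m = (1.602×10⁻¹⁹)(0.919)²(0.100)²/(2·1.78×10⁴) ≈ 3.80×10⁻²⁶ kg.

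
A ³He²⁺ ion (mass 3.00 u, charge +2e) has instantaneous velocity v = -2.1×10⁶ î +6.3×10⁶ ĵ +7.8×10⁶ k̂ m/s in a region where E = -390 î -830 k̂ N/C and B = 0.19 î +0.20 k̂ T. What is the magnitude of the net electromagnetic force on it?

|F| ≈ 8.26×10⁻¹³ N

v×B = (1.26×10⁶, 1.90×10⁶, -1.20×10⁶) N/C.
E + v×B = (1.26×10⁶, 1.90×10⁶, -1.20×10⁶) N/C.
F = q(E + v×B) = (3.204×10⁻¹⁹ C)·(1.26×10⁶, 1.90×10⁶, -1.20×10⁶) = (4.04×10⁻¹³, 6.09×10⁻¹³, -3.84×10⁻¹³) N.
|F| = 8.26×10⁻¹³ N.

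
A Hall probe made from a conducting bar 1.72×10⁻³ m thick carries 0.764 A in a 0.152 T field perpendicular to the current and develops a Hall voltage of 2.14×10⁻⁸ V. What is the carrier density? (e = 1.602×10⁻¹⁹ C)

n ≈ 1.97×10²⁸ m⁻³

From V_H = IB/(n e t), n = IB/(V_H e t).
n = (0.764)(0.152)/((2.14×10⁻⁸)(1.602×10⁻¹⁹)(1.72×10⁻³)) ≈ 1.97×10²⁸ m⁻³.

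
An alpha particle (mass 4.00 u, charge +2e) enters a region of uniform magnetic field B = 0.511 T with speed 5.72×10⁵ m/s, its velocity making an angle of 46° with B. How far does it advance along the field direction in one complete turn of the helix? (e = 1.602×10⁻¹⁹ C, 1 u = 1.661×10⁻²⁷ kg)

v∥ = v cosθ = 5.72×10⁵·cos46° ≈ 3.973×10⁵ m/s.
T = 2πm/(|q|B) = 2π(6.644×10⁻²⁷)/((3.204×10⁻¹⁹)(0.511)) ≈ 2.550×10⁻⁷ s.
pitch = v∥ T = (3.973×10⁵)(2.550×10⁻⁷) ≈ 0.101 m.

p ≈ 0.101 m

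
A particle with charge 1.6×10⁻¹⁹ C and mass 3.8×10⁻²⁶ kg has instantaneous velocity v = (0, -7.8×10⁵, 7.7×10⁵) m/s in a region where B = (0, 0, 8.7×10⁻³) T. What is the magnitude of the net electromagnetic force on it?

|F| ≈ 1.09×10⁻¹⁵ N

v×B = (-6790, 0, 0) N/C.
F = q v×B = (1.6×10⁻¹⁹ C)·(-6790, 0, 0) = (-1.09×10⁻¹⁵, 0, 0) N.
|F| = 1.09×10⁻¹⁵ N.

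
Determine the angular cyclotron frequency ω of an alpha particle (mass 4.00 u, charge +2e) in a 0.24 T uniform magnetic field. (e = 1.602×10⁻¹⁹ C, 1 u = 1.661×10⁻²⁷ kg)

ω ≈ 1.2×10⁷ rad/s

ω = |q|B/m.
ω = (3.204×10⁻¹⁹)(0.24)/6.644×10⁻²⁷ ≈ 1.2×10⁷ rad/s.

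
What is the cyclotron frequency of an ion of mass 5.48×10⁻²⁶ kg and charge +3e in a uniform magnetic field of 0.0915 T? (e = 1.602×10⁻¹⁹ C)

f ≈ 1.28×10⁵ Hz

f = |q|B/(2πm).
f = (4.806×10⁻¹⁹)(0.0915)/(2π·5.48×10⁻²⁶) ≈ 1.28×10⁵ Hz.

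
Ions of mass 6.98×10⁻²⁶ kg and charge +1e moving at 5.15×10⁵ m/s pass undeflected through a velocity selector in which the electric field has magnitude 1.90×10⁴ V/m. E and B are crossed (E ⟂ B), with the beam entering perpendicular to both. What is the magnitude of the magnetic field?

Balance of forces in the selector: qE = qvB ⇒ B = E/v.
B = 1.90×10⁴/5.15×10⁵ = 0.0369 T.

B = 0.0369 T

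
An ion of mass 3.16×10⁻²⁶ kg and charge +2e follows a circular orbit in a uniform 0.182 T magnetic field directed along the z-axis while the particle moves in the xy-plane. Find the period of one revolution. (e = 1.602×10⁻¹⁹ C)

The cyclotron period depends only on m, q, B: T = 2πm/(|q|B).
T = 2π(3.16×10⁻²⁶)/((3.204×10⁻¹⁹)(0.182)) ≈ 3.40×10⁻⁶ s.

T ≈ 3.40×10⁻⁶ s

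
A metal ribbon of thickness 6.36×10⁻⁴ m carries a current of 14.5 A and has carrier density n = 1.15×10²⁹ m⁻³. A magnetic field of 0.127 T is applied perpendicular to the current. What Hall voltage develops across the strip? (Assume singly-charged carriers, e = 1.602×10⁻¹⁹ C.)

V_H ≈ 1.57×10⁻⁷ V

V_H = IB/(n e t).
V_H = (14.5)(0.127)/((1.15×10²⁹)(1.602×10⁻¹⁹)(6.36×10⁻⁴)) ≈ 1.57×10⁻⁷ V.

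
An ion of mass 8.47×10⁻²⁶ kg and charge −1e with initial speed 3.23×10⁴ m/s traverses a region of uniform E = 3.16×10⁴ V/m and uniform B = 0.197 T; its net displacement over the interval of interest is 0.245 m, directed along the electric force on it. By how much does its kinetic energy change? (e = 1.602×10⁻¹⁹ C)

The magnetic force is always ⟂ v and does no work; only the electric force changes KE.
ΔKE = F_E · d = |q|E d = (1.602×10⁻¹⁹)(3.16×10⁴)(0.245) ≈ 1.24×10⁻¹⁵ J.

ΔKE ≈ 1.24×10⁻¹⁵ J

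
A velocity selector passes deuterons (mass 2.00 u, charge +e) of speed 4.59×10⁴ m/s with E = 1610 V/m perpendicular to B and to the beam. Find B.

Balance of forces in the selector: qE = qvB ⇒ B = E/v.
B = 1610/4.59×10⁴ = 0.0351 T.

B = 0.0351 T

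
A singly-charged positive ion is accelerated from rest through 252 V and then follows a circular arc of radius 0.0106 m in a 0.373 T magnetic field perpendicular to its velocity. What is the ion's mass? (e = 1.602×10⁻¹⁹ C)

Combine |q|V = ½mv² and r = mv/(|q|B): eliminate v to get m = qB²r²/(2V).
m = (1.602×10⁻¹⁹)(0.373)²(0.0106)²/(2·252) ≈ 4.97×10⁻²⁷ kg.

m ≈ 4.97×10⁻²⁷ kg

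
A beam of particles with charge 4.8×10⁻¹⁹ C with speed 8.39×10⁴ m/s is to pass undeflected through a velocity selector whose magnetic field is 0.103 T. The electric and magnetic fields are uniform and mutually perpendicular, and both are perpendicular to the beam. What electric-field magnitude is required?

For straight-line motion qE = qvB, so E = vB.
E = 8.39×10⁴ × 0.103 = 8640 V/m.

E = 8640 V/m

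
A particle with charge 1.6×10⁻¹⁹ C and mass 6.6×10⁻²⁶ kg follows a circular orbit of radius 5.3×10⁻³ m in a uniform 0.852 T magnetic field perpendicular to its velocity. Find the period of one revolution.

The cyclotron period depends only on m, q, B: T = 2πm/(|q|B).
T = 2π(6.6×10⁻²⁶)/((1.6×10⁻¹⁹)(0.852)) ≈ 3.04×10⁻⁶ s.

T ≈ 3.04×10⁻⁶ s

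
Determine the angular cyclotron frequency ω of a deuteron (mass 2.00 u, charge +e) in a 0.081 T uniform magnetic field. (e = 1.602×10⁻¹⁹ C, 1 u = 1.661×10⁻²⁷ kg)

ω ≈ 3.9×10⁶ rad/s

ω = |q|B/m.
ω = (1.602×10⁻¹⁹)(0.081)/3.322×10⁻²⁷ ≈ 3.9×10⁶ rad/s.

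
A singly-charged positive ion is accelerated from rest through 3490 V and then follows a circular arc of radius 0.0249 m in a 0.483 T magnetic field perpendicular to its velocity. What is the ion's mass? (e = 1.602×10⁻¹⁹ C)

m ≈ 3.32×10⁻²⁷ kg

Combine |q|V = ½mv² and r = mv/(|q|B): eliminate v to get m = qB²r²/(2V).
m = (1.602×10⁻¹⁹)(0.483)²(0.0249)²/(2·3490) ≈ 3.32×10⁻²⁷ kg.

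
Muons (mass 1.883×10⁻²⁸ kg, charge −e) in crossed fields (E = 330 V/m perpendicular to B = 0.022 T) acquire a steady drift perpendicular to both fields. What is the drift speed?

The steady drift has the magnetic force balancing the electric force, so v_d = E/B.
v_d = 330/0.022 = 1.5×10⁴ m/s.

v_d ≈ 1.5×10⁴ m/s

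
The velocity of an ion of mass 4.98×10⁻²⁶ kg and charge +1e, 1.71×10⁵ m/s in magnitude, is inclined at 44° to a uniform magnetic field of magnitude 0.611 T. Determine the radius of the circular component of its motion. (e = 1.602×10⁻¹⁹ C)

r ≈ 0.0604 m

v⊥ = v sinθ = 1.71×10⁵·sin44° ≈ 1.188×10⁵ m/s.
r = m v⊥/(|q|B) = (4.98×10⁻²⁶)(1.188×10⁵)/((1.602×10⁻¹⁹)(0.611)) ≈ 0.0604 m.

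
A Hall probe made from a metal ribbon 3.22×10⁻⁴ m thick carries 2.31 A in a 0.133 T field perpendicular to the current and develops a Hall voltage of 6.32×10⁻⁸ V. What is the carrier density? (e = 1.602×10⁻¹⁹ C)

From V_H = IB/(n e t), n = IB/(V_H e t).
n = (2.31)(0.133)/((6.32×10⁻⁸)(1.602×10⁻¹⁹)(3.22×10⁻⁴)) ≈ 9.42×10²⁸ m⁻³.

n ≈ 9.42×10²⁸ m⁻³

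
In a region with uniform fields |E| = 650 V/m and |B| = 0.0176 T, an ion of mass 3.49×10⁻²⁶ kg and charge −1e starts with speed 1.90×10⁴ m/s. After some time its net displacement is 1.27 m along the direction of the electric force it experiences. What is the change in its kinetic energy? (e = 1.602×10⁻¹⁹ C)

The magnetic force is always ⟂ v and does no work; only the electric force changes KE.
ΔKE = F_E · d = |q|E d = (1.602×10⁻¹⁹)(650)(1.27) ≈ 1.32×10⁻¹⁶ J.

ΔKE ≈ 1.32×10⁻¹⁶ J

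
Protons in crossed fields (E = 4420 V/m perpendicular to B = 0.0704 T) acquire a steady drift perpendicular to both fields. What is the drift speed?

In crossed fields the guiding centre drifts at v_d = |E×B|/B² = E/B, independent of charge and mass.
v_d = 4420/0.0704 = 6.28×10⁴ m/s.

v_d ≈ 6.28×10⁴ m/s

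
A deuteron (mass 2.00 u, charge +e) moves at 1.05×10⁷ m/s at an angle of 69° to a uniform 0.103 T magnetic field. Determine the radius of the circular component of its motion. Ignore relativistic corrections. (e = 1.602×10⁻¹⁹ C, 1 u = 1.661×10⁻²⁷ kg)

v⊥ = v sinθ = 1.05×10⁷·sin69° ≈ 9.803×10⁶ m/s.
r = m v⊥/(|q|B) = (3.322×10⁻²⁷)(9.803×10⁶)/((1.602×10⁻¹⁹)(0.103)) ≈ 1.97 m.

r ≈ 1.97 m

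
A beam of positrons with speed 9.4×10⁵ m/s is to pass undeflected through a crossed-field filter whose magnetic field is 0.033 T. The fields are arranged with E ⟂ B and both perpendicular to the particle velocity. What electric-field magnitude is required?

E = 3.1×10⁴ V/m

For straight-line motion qE = qvB, so E = vB.
E = 9.4×10⁵ × 0.033 = 3.1×10⁴ V/m.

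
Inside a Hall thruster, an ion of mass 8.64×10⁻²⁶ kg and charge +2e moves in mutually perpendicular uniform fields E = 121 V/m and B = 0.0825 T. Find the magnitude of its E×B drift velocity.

v_d ≈ 1470 m/s

The E×B drift speed is v_d = E/B.
v_d = 121/0.0825 = 1470 m/s.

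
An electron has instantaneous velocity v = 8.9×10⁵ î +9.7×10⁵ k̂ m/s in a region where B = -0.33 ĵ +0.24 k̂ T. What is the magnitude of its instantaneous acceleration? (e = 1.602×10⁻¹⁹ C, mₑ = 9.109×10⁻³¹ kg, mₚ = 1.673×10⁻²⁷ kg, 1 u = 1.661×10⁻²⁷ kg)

|a| ≈ 8.51×10¹⁶ m/s²

v×B = (3.20×10⁵, -2.14×10⁵, -2.94×10⁵) N/C.
F = q v×B = (−1.602×10⁻¹⁹ C)·(3.20×10⁵, -2.14×10⁵, -2.94×10⁵) = (-5.13×10⁻¹⁴, 3.42×10⁻¹⁴, 4.71×10⁻¹⁴) N.
|a| = |F|/m = 7.755×10⁻¹⁴/9.109×10⁻³¹ ≈ 8.51×10¹⁶ m/s².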